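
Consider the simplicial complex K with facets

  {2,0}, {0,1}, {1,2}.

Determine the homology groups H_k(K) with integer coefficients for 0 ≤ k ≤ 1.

K has 3 vertices, 3 edges.
rank ∂_0 = 0, rank ∂_1 = 2 ⇒ b_0 = 3 − 0 − 2 = 1; all invariant factors of ∂_1 are 1 so no torsion. So H_0 = Z.
rank ∂_1 = 2, rank ∂_2 = 0 ⇒ b_1 = 3 − 2 − 0 = 1. So H_1 = Z.

H_0 ≅ Z,  H_1 ≅ Z.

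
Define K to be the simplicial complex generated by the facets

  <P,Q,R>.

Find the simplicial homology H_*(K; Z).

H_0 = Z,  H_1 = 0,  H_2 = 0.

Order the vertices as P < Q < R. Listing each simplex with vertices in this order, K has dimension 2 with simplices:

  0-simplices (3): P, Q, R
  1-simplices (3): PQ, PR, QR
  2-simplices (1): PQR

Hence C_0 ≅ Z^3, C_1 ≅ Z^3, C_2 ≅ Z^1.

∂_1: C_1 → C_0 sends each edge [p,q] (with p < q) to q − p.
The 3×3 boundary matrix has rank 2 and Smith normal form diag(1,1).

The boundary map ∂_2: C_2 → C_1 sends each 2-simplex [p,q,r] to [q,r] − [p,r] + [p,q]. For instance
  ∂PQR = QR − PR + PQ.
As a 3×1 matrix over Z this has rank 1, with invariant factors (1).

Now H_k = ker ∂_k / im ∂_{k+1}, so:

  H_0: rank C_0 − rank ∂_1 = 3 − 2 = 1, and the invariant factors of ∂_1 are all 1, so H_0 ≅ Z.
  H_1: rank ker ∂_1 − rank ∂_2 = (3 − 2) − 1 = 0, and the invariant factors of ∂_2 are all 1, so H_1 ≅ 0.
  H_2: rank ker ∂_2 − rank ∂_3 = (1 − 1) − 0 = 0, and there is no ∂_3, so H_2 ≅ 0.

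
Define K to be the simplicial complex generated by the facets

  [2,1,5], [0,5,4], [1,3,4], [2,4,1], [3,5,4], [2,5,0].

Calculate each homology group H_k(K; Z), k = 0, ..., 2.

Order the vertices as 0 < 1 < 2 < 3 < 4 < 5. Listing each simplex with vertices in this order, K has dimension 2 with simplices:

  0-simplices (6): [0], [1], [2], [3], [4], [5]
  1-simplices (12): [0,2], [0,4], [0,5], [1,2], [1,3], [1,4], [1,5], [2,4], [2,5], [3,4], [3,5], [4,5]
  2-simplices (6): [0,2,5], [0,4,5], [1,2,4], [1,2,5], [1,3,4], [3,4,5]

Hence C_0 ≅ Z^6, C_1 ≅ Z^12, C_2 ≅ Z^6.

Boundary ∂_1: C_1 → C_0 sends each edge [p,q] (with p < q) to q − p.
As a 6×12 matrix over Z this has rank 5, with invariant factors (1,1,1,1,1).

The boundary map ∂_2: C_2 → C_1 acts by ∂[p,q,r] = [q,r] − [p,r] + [p,q]. For instance
  ∂[0,4,5] = [4,5] − [0,5] + [0,4],
  ∂[1,3,4] = [3,4] − [1,4] + [1,3].
This gives a 12×6 integer matrix of rank 6; reducing to Smith normal form yields diagonal entries (1,1,1,1,1,1).

From H_k ≅ ker(∂_k) / im(∂_{k+1}) we obtain:

  H_0: rank C_0 − rank ∂_1 = 6 − 5 = 1, and the invariant factors of ∂_1 are all 1, so H_0 = Z.
  H_1: rank ker ∂_1 − rank ∂_2 = (12 − 5) − 6 = 1, and the invariant factors of ∂_2 are all 1, so H_1 = Z.
  H_2: rank ker ∂_2 − rank ∂_3 = (6 − 6) − 0 = 0, and there is no ∂_3, so H_2 = 0.

H_0 ≅ Z,  H_1 ≅ Z,  H_2 = 0.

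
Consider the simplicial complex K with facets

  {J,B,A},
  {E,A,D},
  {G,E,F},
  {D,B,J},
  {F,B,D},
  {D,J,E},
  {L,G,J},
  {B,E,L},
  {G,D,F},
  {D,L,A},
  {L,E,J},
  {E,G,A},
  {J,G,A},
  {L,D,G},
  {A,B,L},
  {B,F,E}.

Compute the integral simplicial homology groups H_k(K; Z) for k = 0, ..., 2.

K has 8 vertices, 24 edges, 16 triangles.
rank ∂_0 = 0, rank ∂_1 = 7 ⇒ b_0 = 8 − 0 − 7 = 1; all invariant factors of ∂_1 are 1 so no torsion. So H_0 ≅ Z.
rank ∂_1 = 7, rank ∂_2 = 15 ⇒ b_1 = 24 − 7 − 15 = 2; all invariant factors of ∂_2 are 1 so no torsion. So H_1 ≅ Z^2.
rank ∂_2 = 15, rank ∂_3 = 0 ⇒ b_2 = 16 − 15 − 0 = 1. So H_2 ≅ Z.

H_0 ≅ Z,  H_1 ≅ Z^2,  H_2 ≅ Z.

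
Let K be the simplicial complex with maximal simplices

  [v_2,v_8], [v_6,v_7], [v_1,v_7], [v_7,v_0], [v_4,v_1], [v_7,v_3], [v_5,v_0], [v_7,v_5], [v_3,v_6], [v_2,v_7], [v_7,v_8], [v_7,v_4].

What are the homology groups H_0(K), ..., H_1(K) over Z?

H_0 = Z,  H_1 = Z^4.

Take the total order v_0 < v_1 < v_2 < v_3 < v_4 < v_5 < v_6 < v_7 < v_8 on the vertex set. Then K (dimension 1) consists of the simplices:

  0-simplices (9): [v_0], [v_1], [v_2], [v_3], [v_4], [v_5], [v_6], [v_7], [v_8]
  1-simplices (12): [v_0,v_5], [v_0,v_7], [v_1,v_4], [v_1,v_7], [v_2,v_7], [v_2,v_8], [v_3,v_6], [v_3,v_7], [v_4,v_7], [v_5,v_7], [v_6,v_7], [v_7,v_8]

so the chain groups are C_0 ≅ Z^9, C_1 ≅ Z^12.

Boundary ∂_1: C_1 → C_0 maps an edge to its endpoints' difference, ∂[p,q] = q − p. For instance
  ∂[v_3,v_7] = [v_7] − [v_3].
As a 9×12 matrix over Z this has rank 8, with invariant factors (1,1,1,1,1,1,1,1).

Now H_k = ker ∂_k / im ∂_{k+1}, so:

  H_0: rank C_0 − rank ∂_1 = 9 − 8 = 1, and the invariant factors of ∂_1 are all 1, so H_0 = Z.
  H_1: rank ker ∂_1 − rank ∂_2 = (12 − 8) − 0 = 4, and there is no ∂_2, so H_1 = Z^4.

As a check, the Euler characteristic is 9 − 12 = -3, which agrees with 1 − 4 = -3.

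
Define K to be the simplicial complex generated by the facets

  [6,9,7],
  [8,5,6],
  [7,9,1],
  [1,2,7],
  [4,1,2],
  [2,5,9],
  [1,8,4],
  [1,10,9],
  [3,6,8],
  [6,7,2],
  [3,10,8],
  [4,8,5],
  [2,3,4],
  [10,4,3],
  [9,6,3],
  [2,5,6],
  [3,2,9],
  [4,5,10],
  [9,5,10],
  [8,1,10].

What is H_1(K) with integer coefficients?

K has 10 vertices, 30 edges, 20 triangles.
rank ∂_1 = 9, rank ∂_2 = 20 ⇒ b_1 = 30 − 9 − 20 = 1; ∂_2 has invariant factor(s) [2] giving torsion. So H_1 = Z ⊕ Z_2.

H_1 = Z ⊕ Z_2.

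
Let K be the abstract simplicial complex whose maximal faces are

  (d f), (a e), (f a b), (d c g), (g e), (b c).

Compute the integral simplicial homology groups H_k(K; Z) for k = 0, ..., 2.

Take the total order a < b < c < d < e < f < g on the vertex set. Then K (dimension 2) consists of the simplices:

  0-simplices (7): a, b, c, d, e, f, g
  1-simplices (10): ab, ae, af, bc, bf, cd, cg, df, dg, eg
  2-simplices (2): abf, cdg

giving chain groups C_0 ≅ Z^7, C_1 ≅ Z^10, C_2 ≅ Z^2.

∂_1: C_1 → C_0 sends each edge [p,q] (with p < q) to q − p. For instance
  ∂eg = g − e.
As a 7×10 matrix over Z this has rank 6, with invariant factors (1,1,1,1,1,1).

The boundary map ∂_2: C_2 → C_1 acts by ∂[p,q,r] = [q,r] − [p,r] + [p,q]. For instance
  ∂cdg = dg − cg + cd,
  ∂abf = bf − af + ab.
As a 10×2 matrix over Z this has rank 2, with invariant factors (1,1).

Reading off H_k = ker ∂_k / im ∂_{k+1}:

  H_0: rank C_0 − rank ∂_1 = 7 − 6 = 1, and the invariant factors of ∂_1 are all 1, so H_0 ≅ Z.
  H_1: rank ker ∂_1 − rank ∂_2 = (10 − 6) − 2 = 2, and the invariant factors of ∂_2 are all 1, so H_1 ≅ Z^2.
  H_2: rank ker ∂_2 − rank ∂_3 = (2 − 2) − 0 = 0, and there is no ∂_3, so H_2 ≅ 0.

As a check, the Euler characteristic is 7 − 10 + 2 = -1, which agrees with 1 − 2 + 0 = -1.

H_0 = Z,  H_1 = Z^2,  H_2 = 0.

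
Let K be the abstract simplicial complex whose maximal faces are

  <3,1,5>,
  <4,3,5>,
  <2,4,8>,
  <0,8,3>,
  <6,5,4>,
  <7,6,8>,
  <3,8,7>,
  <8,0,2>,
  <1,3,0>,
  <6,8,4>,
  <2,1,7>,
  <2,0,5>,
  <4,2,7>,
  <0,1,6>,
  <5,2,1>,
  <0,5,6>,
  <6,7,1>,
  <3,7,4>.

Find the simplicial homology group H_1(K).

Fix the vertex order 0 < 1 < 2 < 3 < 4 < 5 < 6 < 7 < 8 and write every simplex with vertices in increasing order. Then dim K = 2 and the simplices of K are:

  0-simplices (9): [0], [1], [2], [3], [4], [5], [6], [7], [8]
  1-simplices (27): (27 of them)
  2-simplices (18): [0,1,3], [0,1,6], [0,2,5], [0,2,8], [0,3,8], [0,5,6], [1,2,5], [1,2,7], [1,3,5], [1,6,7], [2,4,7], [2,4,8], [3,4,5], [3,4,7], [3,7,8], [4,5,6], [4,6,8], [6,7,8]

giving chain groups C_0 ≅ Z^9, C_1 ≅ Z^27, C_2 ≅ Z^18.

∂_1: C_1 → C_0 sends each edge [p,q] (with p < q) to q − p. For instance
  ∂[0,3] = [3] − [0].
The 9×27 boundary matrix has rank 8 and Smith normal form diag(1,1,1,1,1,1,1,1).

Boundary ∂_2: C_2 → C_1 sends each 2-simplex [p,q,r] to [q,r] − [p,r] + [p,q]. For instance
  ∂[0,5,6] = [5,6] − [0,6] + [0,5],
  ∂[1,2,5] = [2,5] − [1,5] + [1,2].
The 27×18 boundary matrix has rank 18 and Smith normal form diag(1,1,1,1,1,1,1,1,1,1,1,1,1,1,1,1,1,2).

Reading off H_k = ker ∂_k / im ∂_{k+1}:

  H_1: rank ker ∂_1 − rank ∂_2 = (27 − 8) − 18 = 1, and ∂_2 has invariant factor 2 > 1, so H_1 ≅ Z ⊕ Z/2.

H_1 ≅ Z ⊕ Z/2.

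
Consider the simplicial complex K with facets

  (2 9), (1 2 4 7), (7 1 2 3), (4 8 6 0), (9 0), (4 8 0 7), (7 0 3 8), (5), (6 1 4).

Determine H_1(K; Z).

Take the total order 0 < 1 < 2 < 3 < 4 < 5 < 6 < 7 < 8 < 9 on the vertex set. Then K (dimension 3) consists of the simplices:

  0-simplices (10): [0], [1], [2], [3], [4], [5], [6], [7], [8], [9]
  1-simplices (22): [0,3], [0,4], [0,6], [0,7], [0,8], [0,9], [1,2], [1,3], [1,4], [1,6], [1,7], [2,3], [2,4], [2,7], [2,9], [3,7], [3,8], [4,6], [4,7], [4,8], [6,8], [7,8]
  2-simplices (18): [0,3,7], [0,3,8], [0,4,6], [0,4,7], [0,4,8], [0,6,8], [0,7,8], [1,2,3], [1,2,4], [1,2,7], [1,3,7], [1,4,6], [1,4,7], [2,3,7], [2,4,7], [3,7,8], [4,6,8], [4,7,8]
  3-simplices (5): [0,3,7,8], [0,4,6,8], [0,4,7,8], [1,2,3,7], [1,2,4,7]

so the chain groups are C_0 ≅ Z^10, C_1 ≅ Z^22, C_2 ≅ Z^18, C_3 ≅ Z^5.

The boundary map ∂_1: C_1 → C_0 sends each edge [p,q] (with p < q) to q − p.
The resulting 10×22 matrix has rank 8, and its Smith normal form has invariant factors (1,1,1,1,1,1,1,1).

Boundary ∂_2: C_2 → C_1 maps a triangle to the signed sum of its edges. For instance
  ∂[1,2,4] = [2,4] − [1,4] + [1,2],
  ∂[1,2,3] = [2,3] − [1,3] + [1,2].
As a 22×18 matrix over Z this has rank 13, with invariant factors (1,1,1,1,1,1,1,1,1,1,1,1,1).

∂_3: C_3 → C_2 sends each 3-simplex σ to the alternating sum Σ_i (−1)^i (σ with its i-th vertex removed). For instance
  ∂[1,2,4,7] = [2,4,7] − [1,4,7] + [1,2,7] − [1,2,4],
  ∂[0,4,7,8] = [4,7,8] − [0,7,8] + [0,4,8] − [0,4,7].
This gives a 18×5 integer matrix of rank 5; reducing to Smith normal form yields diagonal entries (1,1,1,1,1).

Now H_k = ker ∂_k / im ∂_{k+1}, so:

  H_1: rank ker ∂_1 − rank ∂_2 = (22 − 8) − 13 = 1, and the invariant factors of ∂_2 are all 1, so H_1 ≅ Z.

H_1 = Z.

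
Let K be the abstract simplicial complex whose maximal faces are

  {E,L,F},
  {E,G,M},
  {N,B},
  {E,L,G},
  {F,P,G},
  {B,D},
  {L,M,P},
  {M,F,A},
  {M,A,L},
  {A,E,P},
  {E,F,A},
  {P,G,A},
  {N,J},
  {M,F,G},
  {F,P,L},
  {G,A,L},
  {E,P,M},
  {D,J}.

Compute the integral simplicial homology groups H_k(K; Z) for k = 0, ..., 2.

H_0 ≅ Z^2,  H_1 ≅ Z^3,  H_2 ≅ Z.

We work with the vertex ordering A < B < D < E < F < G < J < L < M < N < P. The simplices of K, each written with vertices in increasing order, are:

  0-simplices (11): A, B, D, E, F, G, J, L, M, N, P
  1-simplices (25): AE, AF, AG, AL, AM, AP, BD, BN, DJ, EF, EG, EL, EM, EP, FG, FL, FM, FP, GL, GM, GP, JN, LM, LP, MP
  2-simplices (14): AEF, AEP, AFM, AGL, AGP, ALM, EFL, EGL, EGM, EMP, FGM, FGP, FLP, LMP

Hence C_0 ≅ Z^11, C_1 ≅ Z^25, C_2 ≅ Z^14.

Boundary ∂_1: C_1 → C_0 is given by ∂[p,q] = [q] − [p]. For instance
  ∂FM = M − F.
The resulting 11×25 matrix has rank 9, and its Smith normal form has invariant factors (1,1,1,1,1,1,1,1,1).

∂_2: C_2 → C_1 maps a triangle to the signed sum of its edges. For instance
  ∂AEP = EP − AP + AE,
  ∂AEF = EF − AF + AE.
The 25×14 boundary matrix has rank 13 and Smith normal form diag(1,1,1,1,1,1,1,1,1,1,1,1,1).

Now H_k = ker ∂_k / im ∂_{k+1}, so:

  H_0: rank C_0 − rank ∂_1 = 11 − 9 = 2, and the invariant factors of ∂_1 are all 1, so H_0 = Z^2.
  H_1: rank ker ∂_1 − rank ∂_2 = (25 − 9) − 13 = 3, and the invariant factors of ∂_2 are all 1, so H_1 = Z^3.
  H_2: rank ker ∂_2 − rank ∂_3 = (14 − 13) − 0 = 1, and there is no ∂_3, so H_2 = Z.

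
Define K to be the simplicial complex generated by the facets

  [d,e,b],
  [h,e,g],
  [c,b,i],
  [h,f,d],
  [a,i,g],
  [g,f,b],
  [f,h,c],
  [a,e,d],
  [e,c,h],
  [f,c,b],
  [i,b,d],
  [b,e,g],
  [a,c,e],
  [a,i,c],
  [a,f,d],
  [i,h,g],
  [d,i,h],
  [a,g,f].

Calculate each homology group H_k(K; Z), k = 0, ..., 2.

K has 9 vertices, 27 edges, 18 triangles.
rank ∂_0 = 0, rank ∂_1 = 8 ⇒ b_0 = 9 − 0 − 8 = 1; all invariant factors of ∂_1 are 1 so no torsion. So H_0 = Z.
rank ∂_1 = 8, rank ∂_2 = 17 ⇒ b_1 = 27 − 8 − 17 = 2; all invariant factors of ∂_2 are 1 so no torsion. So H_1 = Z^2.
rank ∂_2 = 17, rank ∂_3 = 0 ⇒ b_2 = 18 − 17 − 0 = 1. So H_2 = Z.

H_0 ≅ Z,  H_1 ≅ Z^2,  H_2 ≅ Z.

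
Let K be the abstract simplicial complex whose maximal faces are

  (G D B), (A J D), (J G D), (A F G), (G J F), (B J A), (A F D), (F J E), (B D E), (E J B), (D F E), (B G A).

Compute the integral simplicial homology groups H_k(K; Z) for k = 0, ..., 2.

Fix the vertex order A < B < D < E < F < G < J and write every simplex with vertices in increasing order. Then dim K = 2 and the simplices of K are:

  0-simplices (7): A, B, D, E, F, G, J
  1-simplices (18): AB, AD, AF, AG, AJ, BD, BE, BG, BJ, DE, DF, DG, DJ, EF, EJ, FG, FJ, GJ
  2-simplices (12): ABG, ABJ, ADF, ADJ, AFG, BDE, BDG, BEJ, DEF, DGJ, EFJ, FGJ

giving chain groups C_0 ≅ Z^7, C_1 ≅ Z^18, C_2 ≅ Z^12.

Boundary ∂_1: C_1 → C_0 is given by ∂[p,q] = [q] − [p]. For instance
  ∂AJ = J − A.
This gives a 7×18 integer matrix of rank 6; reducing to Smith normal form yields diagonal entries (1,1,1,1,1,1).

Boundary ∂_2: C_2 → C_1 sends each 2-simplex [p,q,r] to [q,r] − [p,r] + [p,q]. For instance
  ∂ADF = DF − AF + AD,
  ∂ADJ = DJ − AJ + AD.
The resulting 18×12 matrix has rank 12, and its Smith normal form has invariant factors (1,1,1,1,1,1,1,1,1,1,1,2).

Computing H_k = (kernel of ∂_k) / (image of ∂_{k+1}):

  H_0: rank C_0 − rank ∂_1 = 7 − 6 = 1, and the invariant factors of ∂_1 are all 1, so H_0 ≅ Z.
  H_1: rank ker ∂_1 − rank ∂_2 = (18 − 6) − 12 = 0, and ∂_2 has invariant factor 2 > 1, so H_1 ≅ Z/2.
  H_2: rank ker ∂_2 − rank ∂_3 = (12 − 12) − 0 = 0, and there is no ∂_3, so H_2 ≅ 0.

(K is a triangulation of the real projective plane RP^2.)

H_0 = Z,  H_1 = Z/2,  H_2 = 0.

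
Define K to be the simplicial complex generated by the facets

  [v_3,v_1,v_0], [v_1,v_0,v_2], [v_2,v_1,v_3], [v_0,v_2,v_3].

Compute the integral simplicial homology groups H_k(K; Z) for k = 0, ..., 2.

Order the vertices as v_0 < v_1 < v_2 < v_3. Listing each simplex with vertices in this order, K has dimension 2 with simplices:

  0-simplices (4): [v_0], [v_1], [v_2], [v_3]
  1-simplices (6): [v_0,v_1], [v_0,v_2], [v_0,v_3], [v_1,v_2], [v_1,v_3], [v_2,v_3]
  2-simplices (4): [v_0,v_1,v_2], [v_0,v_1,v_3], [v_0,v_2,v_3], [v_1,v_2,v_3]

so the chain groups are C_0 ≅ Z^4, C_1 ≅ Z^6, C_2 ≅ Z^4.

∂_1: C_1 → C_0 maps an edge to its endpoints' difference, ∂[p,q] = q − p.
The 4×6 boundary matrix has rank 3 and Smith normal form diag(1,1,1).

Boundary ∂_2: C_2 → C_1 sends each 2-simplex [p,q,r] to [q,r] − [p,r] + [p,q]. For instance
  ∂[v_1,v_2,v_3] = [v_2,v_3] − [v_1,v_3] + [v_1,v_2],
  ∂[v_0,v_1,v_2] = [v_1,v_2] − [v_0,v_2] + [v_0,v_1].
The 6×4 boundary matrix has rank 3 and Smith normal form diag(1,1,1).

Now H_k = ker ∂_k / im ∂_{k+1}, so:

  H_0: rank C_0 − rank ∂_1 = 4 − 3 = 1, and the invariant factors of ∂_1 are all 1, so H_0 = Z.
  H_1: rank ker ∂_1 − rank ∂_2 = (6 − 3) − 3 = 0, and the invariant factors of ∂_2 are all 1, so H_1 = 0.
  H_2: rank ker ∂_2 − rank ∂_3 = (4 − 3) − 0 = 1, and there is no ∂_3, so H_2 = Z.

As a check, the Euler characteristic is 4 − 6 + 4 = 2, which agrees with 1 − 0 + 1 = 2.

H_0 ≅ Z,  H_1 = 0,  H_2 ≅ Z.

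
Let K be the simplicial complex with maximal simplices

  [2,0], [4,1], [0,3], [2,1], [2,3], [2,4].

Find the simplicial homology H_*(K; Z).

Order the vertices as 0 < 1 < 2 < 3 < 4. Listing each simplex with vertices in this order, K has dimension 1 with simplices:

  0-simplices (5): [0], [1], [2], [3], [4]
  1-simplices (6): [0,2], [0,3], [1,2], [1,4], [2,3], [2,4]

Hence C_0 ≅ Z^5, C_1 ≅ Z^6.

Boundary ∂_1: C_1 → C_0 sends each edge [p,q] (with p < q) to q − p.
This gives a 5×6 integer matrix of rank 4; reducing to Smith normal form yields diagonal entries (1,1,1,1).

Now H_k = ker ∂_k / im ∂_{k+1}, so:

  H_0: rank C_0 − rank ∂_1 = 5 − 4 = 1, and the invariant factors of ∂_1 are all 1, so H_0 ≅ Z.
  H_1: rank ker ∂_1 − rank ∂_2 = (6 − 4) − 0 = 2, and there is no ∂_2, so H_1 ≅ Z^2.

H_0 ≅ Z,  H_1 ≅ Z^2.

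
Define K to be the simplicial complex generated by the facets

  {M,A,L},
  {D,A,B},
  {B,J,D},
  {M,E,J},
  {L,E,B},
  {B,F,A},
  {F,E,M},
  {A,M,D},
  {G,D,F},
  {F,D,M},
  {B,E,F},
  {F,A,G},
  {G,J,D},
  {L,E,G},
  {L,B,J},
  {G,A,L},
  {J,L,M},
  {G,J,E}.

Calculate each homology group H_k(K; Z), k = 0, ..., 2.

H_0 = Z,  H_1 = Z ⊕ Z/2Z,  H_2 = 0.

Take the total order A < B < D < E < F < G < J < L < M on the vertex set. Then K (dimension 2) consists of the simplices:

  0-simplices (9): A, B, D, E, F, G, J, L, M
  1-simplices (27): AB, AD, AF, AG, AL, AM, BD, BE, BF, BJ, BL, DF, DG, DJ, DM, EF, EG, EJ, EL, EM, FG, FM, GJ, GL, JL, JM, LM
  2-simplices (18): ABD, ABF, ADM, AFG, AGL, ALM, BDJ, BEF, BEL, BJL, DFG, DFM, DGJ, EFM, EGJ, EGL, EJM, JLM

giving chain groups C_0 ≅ Z^9, C_1 ≅ Z^27, C_2 ≅ Z^18.

Boundary ∂_1: C_1 → C_0 is given by ∂[p,q] = [q] − [p]. For instance
  ∂EJ = J − E.
This gives a 9×27 integer matrix of rank 8; reducing to Smith normal form yields diagonal entries (1,1,1,1,1,1,1,1).

∂_2: C_2 → C_1 maps a triangle to the signed sum of its edges. For instance
  ∂BDJ = DJ − BJ + BD,
  ∂AGL = GL − AL + AG.
This gives a 27×18 integer matrix of rank 18; reducing to Smith normal form yields diagonal entries (1,1,1,1,1,1,1,1,1,1,1,1,1,1,1,1,1,2).

Computing H_k = (kernel of ∂_k) / (image of ∂_{k+1}):

  H_0: rank C_0 − rank ∂_1 = 9 − 8 = 1, and the invariant factors of ∂_1 are all 1, so H_0 ≅ Z.
  H_1: rank ker ∂_1 − rank ∂_2 = (27 − 8) − 18 = 1, and ∂_2 has invariant factor 2 > 1, so H_1 ≅ Z ⊕ Z/2Z.
  H_2: rank ker ∂_2 − rank ∂_3 = (18 − 18) − 0 = 0, and there is no ∂_3, so H_2 ≅ 0.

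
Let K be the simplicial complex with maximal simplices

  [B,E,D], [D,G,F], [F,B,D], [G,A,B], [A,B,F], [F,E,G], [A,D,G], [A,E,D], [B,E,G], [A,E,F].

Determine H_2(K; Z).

Take the total order A < B < D < E < F < G on the vertex set. Then K (dimension 2) consists of the simplices:

  0-simplices (6): A, B, D, E, F, G
  1-simplices (15): AB, AD, AE, AF, AG, BD, BE, BF, BG, DE, DF, DG, EF, EG, FG
  2-simplices (10): ABF, ABG, ADE, ADG, AEF, BDE, BDF, BEG, DFG, EFG

so the chain groups are C_0 ≅ Z^6, C_1 ≅ Z^15, C_2 ≅ Z^10.

Boundary ∂_1: C_1 → C_0 is given by ∂[p,q] = [q] − [p].
As a 6×15 matrix over Z this has rank 5, with invariant factors (1,1,1,1,1).

Boundary ∂_2: C_2 → C_1 maps a triangle to the signed sum of its edges. For instance
  ∂BDF = DF − BF + BD,
  ∂ABF = BF − AF + AB.
As a 15×10 matrix over Z this has rank 10, with invariant factors (1,1,1,1,1,1,1,1,1,2).

Now H_k = ker ∂_k / im ∂_{k+1}, so:

  H_2: rank ker ∂_2 − rank ∂_3 = (10 − 10) − 0 = 0, and there is no ∂_3, so H_2 ≅ 0.

H_2 ≅ 0.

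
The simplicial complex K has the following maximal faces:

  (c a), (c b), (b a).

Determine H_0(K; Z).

Take the total order a < b < c on the vertex set. Then K (dimension 1) consists of the simplices:

  0-simplices (3): a, b, c
  1-simplices (3): ab, ac, bc

Hence C_0 ≅ Z^3, C_1 ≅ Z^3.

The boundary map ∂_1: C_1 → C_0 is given by ∂[p,q] = [q] − [p]. For instance
  ∂ab = b − a.
The resulting 3×3 matrix has rank 2, and its Smith normal form has invariant factors (1,1).

Computing H_k = (kernel of ∂_k) / (image of ∂_{k+1}):

  H_0: rank C_0 − rank ∂_1 = 3 − 2 = 1, and the invariant factors of ∂_1 are all 1, so H_0 ≅ Z.

(K is a triangulation of the circle S^1.)

H_0 ≅ Z.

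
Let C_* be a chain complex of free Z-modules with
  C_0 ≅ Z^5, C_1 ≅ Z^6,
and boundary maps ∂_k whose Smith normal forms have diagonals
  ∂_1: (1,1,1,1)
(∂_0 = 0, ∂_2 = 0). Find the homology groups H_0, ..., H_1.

H_0: b_0 = 5 − 0 − 4 = 1; torsion from ∂_1 factors > 1: none. So H_0 = Z.
H_1: b_1 = 6 − 4 − 0 = 2; torsion from ∂_2 factors > 1: none. So H_1 = Z^2.

H_0 = Z,  H_1 = Z^2.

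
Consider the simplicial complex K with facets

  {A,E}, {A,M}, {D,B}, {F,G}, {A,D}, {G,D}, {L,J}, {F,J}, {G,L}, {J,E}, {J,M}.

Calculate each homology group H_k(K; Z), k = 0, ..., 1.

H_0 = Z,  H_1 = Z^3.

Fix the vertex order A < B < D < E < F < G < J < L < M and write every simplex with vertices in increasing order. Then dim K = 1 and the simplices of K are:

  0-simplices (9): A, B, D, E, F, G, J, L, M
  1-simplices (11): AD, AE, AM, BD, DG, EJ, FG, FJ, GL, JL, JM

so the chain groups are C_0 ≅ Z^9, C_1 ≅ Z^11.

The boundary map ∂_1: C_1 → C_0 sends each edge [p,q] (with p < q) to q − p. For instance
  ∂JL = L − J.
The 9×11 boundary matrix has rank 8 and Smith normal form diag(1,1,1,1,1,1,1,1).

Now H_k = ker ∂_k / im ∂_{k+1}, so:

  H_0: rank C_0 − rank ∂_1 = 9 − 8 = 1, and the invariant factors of ∂_1 are all 1, so H_0 = Z.
  H_1: rank ker ∂_1 − rank ∂_2 = (11 − 8) − 0 = 3, and there is no ∂_2, so H_1 = Z^3.

As a check, the Euler characteristic is 9 − 11 = -2, which agrees with 1 − 3 = -2.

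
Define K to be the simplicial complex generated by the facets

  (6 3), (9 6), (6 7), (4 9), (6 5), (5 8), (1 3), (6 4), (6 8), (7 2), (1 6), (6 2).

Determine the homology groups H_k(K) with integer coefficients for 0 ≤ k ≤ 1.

H_0 = Z,  H_1 = Z^4.

K has 9 vertices, 12 edges.
rank ∂_0 = 0, rank ∂_1 = 8 ⇒ b_0 = 9 − 0 − 8 = 1; all invariant factors of ∂_1 are 1 so no torsion. So H_0 = Z.
rank ∂_1 = 8, rank ∂_2 = 0 ⇒ b_1 = 12 − 8 − 0 = 4. So H_1 = Z^4.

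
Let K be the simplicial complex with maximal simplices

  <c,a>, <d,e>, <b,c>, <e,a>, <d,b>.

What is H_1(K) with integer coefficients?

H_1 = Z.

Take the total order a < b < c < d < e on the vertex set. Then K (dimension 1) consists of the simplices:

  0-simplices (5): a, b, c, d, e
  1-simplices (5): ac, ae, bc, bd, de

so the chain groups are C_0 ≅ Z^5, C_1 ≅ Z^5.

Boundary ∂_1: C_1 → C_0 maps an edge to its endpoints' difference, ∂[p,q] = q − p. For instance
  ∂bd = d − b.
This gives a 5×5 integer matrix of rank 4; reducing to Smith normal form yields diagonal entries (1,1,1,1).

Reading off H_k = ker ∂_k / im ∂_{k+1}:

  H_1: rank ker ∂_1 − rank ∂_2 = (5 − 4) − 0 = 1, and there is no ∂_2, so H_1 ≅ Z.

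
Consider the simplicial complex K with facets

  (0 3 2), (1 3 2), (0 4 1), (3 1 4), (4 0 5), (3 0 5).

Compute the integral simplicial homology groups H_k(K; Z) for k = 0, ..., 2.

H_0 = Z,  H_1 = Z,  H_2 = 0.

K has 6 vertices, 12 edges, 6 triangles.
rank ∂_0 = 0, rank ∂_1 = 5 ⇒ b_0 = 6 − 0 − 5 = 1; all invariant factors of ∂_1 are 1 so no torsion. So H_0 ≅ Z.
rank ∂_1 = 5, rank ∂_2 = 6 ⇒ b_1 = 12 − 5 − 6 = 1; all invariant factors of ∂_2 are 1 so no torsion. So H_1 ≅ Z.
rank ∂_2 = 6, rank ∂_3 = 0 ⇒ b_2 = 6 − 6 − 0 = 0. So H_2 ≅ 0.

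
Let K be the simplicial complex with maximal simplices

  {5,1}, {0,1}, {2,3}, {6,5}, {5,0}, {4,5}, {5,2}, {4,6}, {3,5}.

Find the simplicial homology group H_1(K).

We work with the vertex ordering 0 < 1 < 2 < 3 < 4 < 5 < 6. The simplices of K, each written with vertices in increasing order, are:

  0-simplices (7): [0], [1], [2], [3], [4], [5], [6]
  1-simplices (9): [0,1], [0,5], [1,5], [2,3], [2,5], [3,5], [4,5], [4,6], [5,6]

so the chain groups are C_0 ≅ Z^7, C_1 ≅ Z^9.

Boundary ∂_1: C_1 → C_0 sends each edge [p,q] (with p < q) to q − p. For instance
  ∂[2,3] = [3] − [2].
As a 7×9 matrix over Z this has rank 6, with invariant factors (1,1,1,1,1,1).

Computing H_k = (kernel of ∂_k) / (image of ∂_{k+1}):

  H_1: rank ker ∂_1 − rank ∂_2 = (9 − 6) − 0 = 3, and there is no ∂_2, so H_1 ≅ Z^3.

H_1 ≅ Z^3.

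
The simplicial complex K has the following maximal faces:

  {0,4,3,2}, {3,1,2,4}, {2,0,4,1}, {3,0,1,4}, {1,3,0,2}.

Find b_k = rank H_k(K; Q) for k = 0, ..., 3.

b_0 = 1, b_1 = 0, b_2 = 0, b_3 = 1.

We work with the vertex ordering 0 < 1 < 2 < 3 < 4. The simplices of K, each written with vertices in increasing order, are:

  0-simplices (5): [0], [1], [2], [3], [4]
  1-simplices (10): [0,1], [0,2], [0,3], [0,4], [1,2], [1,3], [1,4], [2,3], [2,4], [3,4]
  2-simplices (10): [0,1,2], [0,1,3], [0,1,4], [0,2,3], [0,2,4], [0,3,4], [1,2,3], [1,2,4], [1,3,4], [2,3,4]
  3-simplices (5): [0,1,2,3], [0,1,2,4], [0,1,3,4], [0,2,3,4], [1,2,3,4]

Hence C_0 ≅ Z^5, C_1 ≅ Z^10, C_2 ≅ Z^10, C_3 ≅ Z^5.

Boundary ∂_1: C_1 → C_0 sends each edge [p,q] (with p < q) to q − p. For instance
  ∂[0,2] = [2] − [0].
This gives a 5×10 integer matrix of rank 4; reducing to Smith normal form yields diagonal entries (1,1,1,1).

Boundary ∂_2: C_2 → C_1 maps a triangle to the signed sum of its edges. For instance
  ∂[0,2,3] = [2,3] − [0,3] + [0,2],
  ∂[1,3,4] = [3,4] − [1,4] + [1,3].
This gives a 10×10 integer matrix of rank 6; reducing to Smith normal form yields diagonal entries (1,1,1,1,1,1).

∂_3: C_3 → C_2 sends each 3-simplex σ to the alternating sum Σ_i (−1)^i (σ with its i-th vertex removed). For instance
  ∂[1,2,3,4] = [2,3,4] − [1,3,4] + [1,2,4] − [1,2,3],
  ∂[0,1,2,4] = [1,2,4] − [0,2,4] + [0,1,4] − [0,1,2].
This gives a 10×5 integer matrix of rank 4; reducing to Smith normal form yields diagonal entries (1,1,1,1).

Computing H_k = (kernel of ∂_k) / (image of ∂_{k+1}):

  H_0: rank C_0 − rank ∂_1 = 5 − 4 = 1, and the invariant factors of ∂_1 are all 1, so H_0 ≅ Z.
  H_1: rank ker ∂_1 − rank ∂_2 = (10 − 4) − 6 = 0, and the invariant factors of ∂_2 are all 1, so H_1 ≅ 0.
  H_2: rank ker ∂_2 − rank ∂_3 = (10 − 6) − 4 = 0, and the invariant factors of ∂_3 are all 1, so H_2 ≅ 0.
  H_3: rank ker ∂_3 − rank ∂_4 = (5 − 4) − 0 = 1, and there is no ∂_4, so H_3 ≅ Z.

Hence the Betti numbers are b_0 = 1, b_1 = 0, b_2 = 0, b_3 = 1.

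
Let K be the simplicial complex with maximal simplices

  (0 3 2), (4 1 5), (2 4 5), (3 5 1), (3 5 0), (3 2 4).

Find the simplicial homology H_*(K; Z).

H_0 ≅ Z,  H_1 ≅ Z,  H_2 = 0.

Fix the vertex order 0 < 1 < 2 < 3 < 4 < 5 and write every simplex with vertices in increasing order. Then dim K = 2 and the simplices of K are:

  0-simplices (6): [0], [1], [2], [3], [4], [5]
  1-simplices (12): [0,2], [0,3], [0,5], [1,3], [1,4], [1,5], [2,3], [2,4], [2,5], [3,4], [3,5], [4,5]
  2-simplices (6): [0,2,3], [0,3,5], [1,3,5], [1,4,5], [2,3,4], [2,4,5]

Hence C_0 ≅ Z^6, C_1 ≅ Z^12, C_2 ≅ Z^6.

The boundary map ∂_1: C_1 → C_0 is given by ∂[p,q] = [q] − [p].
This gives a 6×12 integer matrix of rank 5; reducing to Smith normal form yields diagonal entries (1,1,1,1,1).

Boundary ∂_2: C_2 → C_1 acts by ∂[p,q,r] = [q,r] − [p,r] + [p,q]. For instance
  ∂[0,2,3] = [2,3] − [0,3] + [0,2],
  ∂[0,3,5] = [3,5] − [0,5] + [0,3].
The resulting 12×6 matrix has rank 6, and its Smith normal form has invariant factors (1,1,1,1,1,1).

Reading off H_k = ker ∂_k / im ∂_{k+1}:

  H_0: rank C_0 − rank ∂_1 = 6 − 5 = 1, and the invariant factors of ∂_1 are all 1, so H_0 = Z.
  H_1: rank ker ∂_1 − rank ∂_2 = (12 − 5) − 6 = 1, and the invariant factors of ∂_2 are all 1, so H_1 = Z.
  H_2: rank ker ∂_2 − rank ∂_3 = (6 − 6) − 0 = 0, and there is no ∂_3, so H_2 = 0.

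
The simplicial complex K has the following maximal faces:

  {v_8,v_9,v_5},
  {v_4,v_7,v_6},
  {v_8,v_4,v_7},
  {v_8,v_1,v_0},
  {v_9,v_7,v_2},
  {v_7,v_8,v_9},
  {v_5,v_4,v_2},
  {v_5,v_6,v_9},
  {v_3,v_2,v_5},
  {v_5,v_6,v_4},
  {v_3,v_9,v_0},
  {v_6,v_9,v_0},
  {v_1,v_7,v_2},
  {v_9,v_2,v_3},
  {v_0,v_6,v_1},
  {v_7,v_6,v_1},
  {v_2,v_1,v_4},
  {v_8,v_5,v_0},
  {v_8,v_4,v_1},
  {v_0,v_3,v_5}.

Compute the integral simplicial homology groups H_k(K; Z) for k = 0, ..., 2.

H_0 = Z,  H_1 = Z ⊕ Z/2Z,  H_2 = 0.

We work with the vertex ordering v_0 < v_1 < v_2 < v_3 < v_4 < v_5 < v_6 < v_7 < v_8 < v_9. The simplices of K, each written with vertices in increasing order, are:

  0-simplices (10): [v_0], [v_1], [v_2], [v_3], [v_4], [v_5], [v_6], [v_7], [v_8], [v_9]
  1-simplices (30): (30 of them)
  2-simplices (20): (20 of them)

giving chain groups C_0 ≅ Z^10, C_1 ≅ Z^30, C_2 ≅ Z^20.

The boundary map ∂_1: C_1 → C_0 maps an edge to its endpoints' difference, ∂[p,q] = q − p. For instance
  ∂[v_2,v_3] = [v_3] − [v_2].
As a 10×30 matrix over Z this has rank 9, with invariant factors (1,1,1,1,1,1,1,1,1).

The boundary map ∂_2: C_2 → C_1 sends each 2-simplex [p,q,r] to [q,r] − [p,r] + [p,q]. For instance
  ∂[v_0,v_6,v_9] = [v_6,v_9] − [v_0,v_9] + [v_0,v_6],
  ∂[v_5,v_8,v_9] = [v_8,v_9] − [v_5,v_9] + [v_5,v_8].
The resulting 30×20 matrix has rank 20, and its Smith normal form has invariant factors (1,1,1,1,1,1,1,1,1,1,1,1,1,1,1,1,1,1,1,2).

Now H_k = ker ∂_k / im ∂_{k+1}, so:

  H_0: rank C_0 − rank ∂_1 = 10 − 9 = 1, and the invariant factors of ∂_1 are all 1, so H_0 = Z.
  H_1: rank ker ∂_1 − rank ∂_2 = (30 − 9) − 20 = 1, and ∂_2 has invariant factor 2 > 1, so H_1 = Z ⊕ Z/2Z.
  H_2: rank ker ∂_2 − rank ∂_3 = (20 − 20) − 0 = 0, and there is no ∂_3, so H_2 = 0.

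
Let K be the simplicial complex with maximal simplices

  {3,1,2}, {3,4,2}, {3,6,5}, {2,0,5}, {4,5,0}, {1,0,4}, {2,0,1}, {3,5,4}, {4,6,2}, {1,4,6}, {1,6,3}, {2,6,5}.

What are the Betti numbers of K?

b_0 = 1, b_1 = 0, b_2 = 0.

Take the total order 0 < 1 < 2 < 3 < 4 < 5 < 6 on the vertex set. Then K (dimension 2) consists of the simplices:

  0-simplices (7): [0], [1], [2], [3], [4], [5], [6]
  1-simplices (18): [0,1], [0,2], [0,4], [0,5], [1,2], [1,3], [1,4], [1,6], [2,3], [2,4], [2,5], [2,6], [3,4], [3,5], [3,6], [4,5], [4,6], [5,6]
  2-simplices (12): [0,1,2], [0,1,4], [0,2,5], [0,4,5], [1,2,3], [1,3,6], [1,4,6], [2,3,4], [2,4,6], [2,5,6], [3,4,5], [3,5,6]

Hence C_0 ≅ Z^7, C_1 ≅ Z^18, C_2 ≅ Z^12.

The boundary map ∂_1: C_1 → C_0 maps an edge to its endpoints' difference, ∂[p,q] = q − p. For instance
  ∂[4,5] = [5] − [4].
The 7×18 boundary matrix has rank 6 and Smith normal form diag(1,1,1,1,1,1).

Boundary ∂_2: C_2 → C_1 sends each 2-simplex [p,q,r] to [q,r] − [p,r] + [p,q]. For instance
  ∂[2,5,6] = [5,6] − [2,6] + [2,5],
  ∂[1,2,3] = [2,3] − [1,3] + [1,2].
This gives a 18×12 integer matrix of rank 12; reducing to Smith normal form yields diagonal entries (1,1,1,1,1,1,1,1,1,1,1,2).

Now H_k = ker ∂_k / im ∂_{k+1}, so:

  H_0: rank C_0 − rank ∂_1 = 7 − 6 = 1, and the invariant factors of ∂_1 are all 1, so H_0 = Z.
  H_1: rank ker ∂_1 − rank ∂_2 = (18 − 6) − 12 = 0, and ∂_2 has invariant factor 2 > 1, so H_1 = Z/2.
  H_2: rank ker ∂_2 − rank ∂_3 = (12 − 12) − 0 = 0, and there is no ∂_3, so H_2 = 0.

(K is a triangulation of the real projective plane RP^2.)

Hence the Betti numbers are b_0 = 1, b_1 = 0, b_2 = 0.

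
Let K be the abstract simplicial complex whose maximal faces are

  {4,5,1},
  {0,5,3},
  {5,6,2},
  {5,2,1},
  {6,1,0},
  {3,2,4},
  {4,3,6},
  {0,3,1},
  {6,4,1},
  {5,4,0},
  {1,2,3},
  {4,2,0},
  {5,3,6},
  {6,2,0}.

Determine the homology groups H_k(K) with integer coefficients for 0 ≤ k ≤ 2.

Order the vertices as 0 < 1 < 2 < 3 < 4 < 5 < 6. Listing each simplex with vertices in this order, K has dimension 2 with simplices:

  0-simplices (7): [0], [1], [2], [3], [4], [5], [6]
  1-simplices (21): [0,1], [0,2], [0,3], [0,4], [0,5], [0,6], [1,2], [1,3], [1,4], [1,5], [1,6], [2,3], [2,4], [2,5], [2,6], [3,4], [3,5], [3,6], [4,5], [4,6], [5,6]
  2-simplices (14): [0,1,3], [0,1,6], [0,2,4], [0,2,6], [0,3,5], [0,4,5], [1,2,3], [1,2,5], [1,4,5], [1,4,6], [2,3,4], [2,5,6], [3,4,6], [3,5,6]

so the chain groups are C_0 ≅ Z^7, C_1 ≅ Z^21, C_2 ≅ Z^14.

The boundary map ∂_1: C_1 → C_0 sends each edge [p,q] (with p < q) to q − p.
The resulting 7×21 matrix has rank 6, and its Smith normal form has invariant factors (1,1,1,1,1,1).

The boundary map ∂_2: C_2 → C_1 sends each 2-simplex [p,q,r] to [q,r] − [p,r] + [p,q]. For instance
  ∂[2,5,6] = [5,6] − [2,6] + [2,5],
  ∂[0,2,4] = [2,4] − [0,4] + [0,2].
The 21×14 boundary matrix has rank 13 and Smith normal form diag(1,1,1,1,1,1,1,1,1,1,1,1,1).

Now H_k = ker ∂_k / im ∂_{k+1}, so:

  H_0: rank C_0 − rank ∂_1 = 7 − 6 = 1, and the invariant factors of ∂_1 are all 1, so H_0 = Z.
  H_1: rank ker ∂_1 − rank ∂_2 = (21 − 6) − 13 = 2, and the invariant factors of ∂_2 are all 1, so H_1 = Z^2.
  H_2: rank ker ∂_2 − rank ∂_3 = (14 − 13) − 0 = 1, and there is no ∂_3, so H_2 = Z.

As a check, the Euler characteristic is 7 − 21 + 14 = 0, which agrees with 1 − 2 + 1 = 0.

H_0 = Z,  H_1 = Z^2,  H_2 = Z.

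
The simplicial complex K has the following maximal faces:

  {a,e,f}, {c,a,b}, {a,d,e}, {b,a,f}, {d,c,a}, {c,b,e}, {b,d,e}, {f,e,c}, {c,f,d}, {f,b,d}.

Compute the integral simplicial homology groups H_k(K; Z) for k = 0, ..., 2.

Order the vertices as a < b < c < d < e < f. Listing each simplex with vertices in this order, K has dimension 2 with simplices:

  0-simplices (6): a, b, c, d, e, f
  1-simplices (15): ab, ac, ad, ae, af, bc, bd, be, bf, cd, ce, cf, de, df, ef
  2-simplices (10): abc, abf, acd, ade, aef, bce, bde, bdf, cdf, cef

so the chain groups are C_0 ≅ Z^6, C_1 ≅ Z^15, C_2 ≅ Z^10.

The boundary map ∂_1: C_1 → C_0 maps an edge to its endpoints' difference, ∂[p,q] = q − p. For instance
  ∂ef = f − e.
The 6×15 boundary matrix has rank 5 and Smith normal form diag(1,1,1,1,1).

Boundary ∂_2: C_2 → C_1 sends each 2-simplex [p,q,r] to [q,r] − [p,r] + [p,q]. For instance
  ∂abc = bc − ac + ab,
  ∂acd = cd − ad + ac.
The 15×10 boundary matrix has rank 10 and Smith normal form diag(1,1,1,1,1,1,1,1,1,2).

From H_k ≅ ker(∂_k) / im(∂_{k+1}) we obtain:

  H_0: rank C_0 − rank ∂_1 = 6 − 5 = 1, and the invariant factors of ∂_1 are all 1, so H_0 = Z.
  H_1: rank ker ∂_1 − rank ∂_2 = (15 − 5) − 10 = 0, and ∂_2 has invariant factor 2 > 1, so H_1 = Z/2.
  H_2: rank ker ∂_2 − rank ∂_3 = (10 − 10) − 0 = 0, and there is no ∂_3, so H_2 = 0.

(K is a triangulation of the real projective plane RP^2.)

H_0 = Z,  H_1 = Z/2,  H_2 = 0.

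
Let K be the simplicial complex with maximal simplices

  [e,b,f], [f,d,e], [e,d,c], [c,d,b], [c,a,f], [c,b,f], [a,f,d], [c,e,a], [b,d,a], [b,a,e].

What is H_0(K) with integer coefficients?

H_0 ≅ Z.

Take the total order a < b < c < d < e < f on the vertex set. Then K (dimension 2) consists of the simplices:

  0-simplices (6): a, b, c, d, e, f
  1-simplices (15): ab, ac, ad, ae, af, bc, bd, be, bf, cd, ce, cf, de, df, ef
  2-simplices (10): abd, abe, ace, acf, adf, bcd, bcf, bef, cde, def

Hence C_0 ≅ Z^6, C_1 ≅ Z^15, C_2 ≅ Z^10.

Boundary ∂_1: C_1 → C_0 maps an edge to its endpoints' difference, ∂[p,q] = q − p. For instance
  ∂ce = e − c.
As a 6×15 matrix over Z this has rank 5, with invariant factors (1,1,1,1,1).

Boundary ∂_2: C_2 → C_1 acts by ∂[p,q,r] = [q,r] − [p,r] + [p,q]. For instance
  ∂adf = df − af + ad,
  ∂bcd = cd − bd + bc.
As a 15×10 matrix over Z this has rank 10, with invariant factors (1,1,1,1,1,1,1,1,1,2).

From H_k ≅ ker(∂_k) / im(∂_{k+1}) we obtain:

  H_0: rank C_0 − rank ∂_1 = 6 − 5 = 1, and the invariant factors of ∂_1 are all 1, so H_0 ≅ Z.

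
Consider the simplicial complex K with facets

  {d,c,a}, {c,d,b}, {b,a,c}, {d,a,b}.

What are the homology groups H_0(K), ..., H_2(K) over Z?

H_0 = Z,  H_1 = 0,  H_2 = Z.

Fix the vertex order a < b < c < d and write every simplex with vertices in increasing order. Then dim K = 2 and the simplices of K are:

  0-simplices (4): a, b, c, d
  1-simplices (6): ab, ac, ad, bc, bd, cd
  2-simplices (4): abc, abd, acd, bcd

so the chain groups are C_0 ≅ Z^4, C_1 ≅ Z^6, C_2 ≅ Z^4.

The boundary map ∂_1: C_1 → C_0 maps an edge to its endpoints' difference, ∂[p,q] = q − p.
As a 4×6 matrix over Z this has rank 3, with invariant factors (1,1,1).

Boundary ∂_2: C_2 → C_1 sends each 2-simplex [p,q,r] to [q,r] − [p,r] + [p,q]. For instance
  ∂abd = bd − ad + ab,
  ∂acd = cd − ad + ac.
As a 6×4 matrix over Z this has rank 3, with invariant factors (1,1,1).

Now H_k = ker ∂_k / im ∂_{k+1}, so:

  H_0: rank C_0 − rank ∂_1 = 4 − 3 = 1, and the invariant factors of ∂_1 are all 1, so H_0 = Z.
  H_1: rank ker ∂_1 − rank ∂_2 = (6 − 3) − 3 = 0, and the invariant factors of ∂_2 are all 1, so H_1 = 0.
  H_2: rank ker ∂_2 − rank ∂_3 = (4 − 3) − 0 = 1, and there is no ∂_3, so H_2 = Z.

As a check, the Euler characteristic is 4 − 6 + 4 = 2, which agrees with 1 − 0 + 1 = 2.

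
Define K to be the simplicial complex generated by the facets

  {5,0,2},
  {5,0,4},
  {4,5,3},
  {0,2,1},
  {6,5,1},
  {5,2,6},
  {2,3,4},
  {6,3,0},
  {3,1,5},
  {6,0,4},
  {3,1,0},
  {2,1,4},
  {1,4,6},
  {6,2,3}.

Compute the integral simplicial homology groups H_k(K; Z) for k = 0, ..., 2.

H_0 ≅ Z,  H_1 ≅ Z^2,  H_2 ≅ Z.

Fix the vertex order 0 < 1 < 2 < 3 < 4 < 5 < 6 and write every simplex with vertices in increasing order. Then dim K = 2 and the simplices of K are:

  0-simplices (7): [0], [1], [2], [3], [4], [5], [6]
  1-simplices (21): [0,1], [0,2], [0,3], [0,4], [0,5], [0,6], [1,2], [1,3], [1,4], [1,5], [1,6], [2,3], [2,4], [2,5], [2,6], [3,4], [3,5], [3,6], [4,5], [4,6], [5,6]
  2-simplices (14): [0,1,2], [0,1,3], [0,2,5], [0,3,6], [0,4,5], [0,4,6], [1,2,4], [1,3,5], [1,4,6], [1,5,6], [2,3,4], [2,3,6], [2,5,6], [3,4,5]

giving chain groups C_0 ≅ Z^7, C_1 ≅ Z^21, C_2 ≅ Z^14.

The boundary map ∂_1: C_1 → C_0 maps an edge to its endpoints' difference, ∂[p,q] = q − p.
This gives a 7×21 integer matrix of rank 6; reducing to Smith normal form yields diagonal entries (1,1,1,1,1,1).

Boundary ∂_2: C_2 → C_1 maps a triangle to the signed sum of its edges. For instance
  ∂[1,5,6] = [5,6] − [1,6] + [1,5],
  ∂[1,4,6] = [4,6] − [1,6] + [1,4].
The resulting 21×14 matrix has rank 13, and its Smith normal form has invariant factors (1,1,1,1,1,1,1,1,1,1,1,1,1).

Computing H_k = (kernel of ∂_k) / (image of ∂_{k+1}):

  H_0: rank C_0 − rank ∂_1 = 7 − 6 = 1, and the invariant factors of ∂_1 are all 1, so H_0 ≅ Z.
  H_1: rank ker ∂_1 − rank ∂_2 = (21 − 6) − 13 = 2, and the invariant factors of ∂_2 are all 1, so H_1 ≅ Z^2.
  H_2: rank ker ∂_2 − rank ∂_3 = (14 − 13) − 0 = 1, and there is no ∂_3, so H_2 ≅ Z.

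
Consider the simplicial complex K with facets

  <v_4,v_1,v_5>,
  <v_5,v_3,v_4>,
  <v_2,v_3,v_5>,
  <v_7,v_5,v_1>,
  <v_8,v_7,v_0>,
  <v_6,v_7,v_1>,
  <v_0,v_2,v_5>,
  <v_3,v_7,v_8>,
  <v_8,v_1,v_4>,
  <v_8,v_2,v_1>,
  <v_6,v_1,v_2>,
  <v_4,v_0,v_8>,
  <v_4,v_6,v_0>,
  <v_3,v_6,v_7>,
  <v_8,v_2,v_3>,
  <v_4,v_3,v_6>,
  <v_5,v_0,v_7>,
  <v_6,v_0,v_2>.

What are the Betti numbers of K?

b_0 = 1, b_1 = 2, b_2 = 1.

We work with the vertex ordering v_0 < v_1 < v_2 < v_3 < v_4 < v_5 < v_6 < v_7 < v_8. The simplices of K, each written with vertices in increasing order, are:

  0-simplices (9): [v_0], [v_1], [v_2], [v_3], [v_4], [v_5], [v_6], [v_7], [v_8]
  1-simplices (27): (27 of them)
  2-simplices (18): (18 of them)

so the chain groups are C_0 ≅ Z^9, C_1 ≅ Z^27, C_2 ≅ Z^18.

∂_1: C_1 → C_0 sends each edge [p,q] (with p < q) to q − p. For instance
  ∂[v_4,v_5] = [v_5] − [v_4].
As a 9×27 matrix over Z this has rank 8, with invariant factors (1,1,1,1,1,1,1,1).

∂_2: C_2 → C_1 maps a triangle to the signed sum of its edges. For instance
  ∂[v_1,v_4,v_8] = [v_4,v_8] − [v_1,v_8] + [v_1,v_4],
  ∂[v_0,v_2,v_5] = [v_2,v_5] − [v_0,v_5] + [v_0,v_2].
As a 27×18 matrix over Z this has rank 17, with invariant factors (1,1,1,1,1,1,1,1,1,1,1,1,1,1,1,1,1).

Now H_k = ker ∂_k / im ∂_{k+1}, so:

  H_0: rank C_0 − rank ∂_1 = 9 − 8 = 1, and the invariant factors of ∂_1 are all 1, so H_0 = Z.
  H_1: rank ker ∂_1 − rank ∂_2 = (27 − 8) − 17 = 2, and the invariant factors of ∂_2 are all 1, so H_1 = Z^2.
  H_2: rank ker ∂_2 − rank ∂_3 = (18 − 17) − 0 = 1, and there is no ∂_3, so H_2 = Z.

As a check, the Euler characteristic is 9 − 27 + 18 = 0, which agrees with 1 − 2 + 1 = 0.

Hence the Betti numbers are b_0 = 1, b_1 = 2, b_2 = 1.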